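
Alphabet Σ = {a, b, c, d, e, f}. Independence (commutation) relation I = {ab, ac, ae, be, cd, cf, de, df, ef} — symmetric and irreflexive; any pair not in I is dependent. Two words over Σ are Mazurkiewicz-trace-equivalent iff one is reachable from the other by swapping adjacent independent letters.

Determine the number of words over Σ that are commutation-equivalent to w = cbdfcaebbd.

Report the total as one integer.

116

#0=c has no predecessor
#1=b depends on [0:c]
#2=d depends on [1:b]
#3=f depends on [1:b]
#4=c depends on [1:b]
#5=a depends on [2:d, 3:f]
#6=e depends on [4:c]
#7=b depends on [2:d, 3:f, 4:c]
#8=b depends on [7:b]
#9=d depends on [5:a, 8:b]
sources: [0:c]
N(rest) = Σ N(rest − s) over sources s of rest; N(one piece) = 1:
  size 1 → [6]=1  [9]=1
  size 2 → [5,9]=1  [6,9]=2  [8,9]=1
  size 3 → [5,6,9]=3  [5,8,9]=2  [6,8,9]=3  [7,8,9]=1
  size 4 → [5,6,8,9]=8  [5,7,8,9]=3  [6,7,8,9]=4
  size 5 → [2,5,7,8,9]=3  [3,5,7,8,9]=3  [4,6,7,8,9]=4  [5,6,7,8,9]=15
  size 6 → [2,3,5,7,8,9]=6  [2,5,6,7,8,9]=18  [3,5,6,7,8,9]=18  [4,5,6,7,8,9]=19
  size 7 → [2,3,5,6,7,8,9]=42  [2,4,5,6,7,8,9]=37  [3,4,5,6,7,8,9]=37
  size 8 → [2,3,4,5,6,7,8,9]=116
  first=0(c) contributes 116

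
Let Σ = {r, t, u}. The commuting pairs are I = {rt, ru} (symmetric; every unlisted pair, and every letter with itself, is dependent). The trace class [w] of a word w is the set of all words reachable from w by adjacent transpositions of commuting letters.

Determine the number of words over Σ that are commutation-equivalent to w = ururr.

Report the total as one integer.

piece 0:u — minimal
piece 1:r — minimal
piece 2:u rests on {0:u}
piece 3:r rests on {1:r}
piece 4:r rests on {3:r}
minimal pieces: {0:u, 1:r}
ways to finish when only these pieces remain (= sum over removing one remaining piece with nothing left below it):
  1 left: {2}→1  {4}→1
  2 left: {0,2}→1  {2,4}→2  {3,4}→1
  3 left: {0,2,4}→3  {1,3,4}→1  {2,3,4}→3
  placing 0:u first → 4 extensions
  placing 1:r first → 6 extensions
total linear extensions = 10

10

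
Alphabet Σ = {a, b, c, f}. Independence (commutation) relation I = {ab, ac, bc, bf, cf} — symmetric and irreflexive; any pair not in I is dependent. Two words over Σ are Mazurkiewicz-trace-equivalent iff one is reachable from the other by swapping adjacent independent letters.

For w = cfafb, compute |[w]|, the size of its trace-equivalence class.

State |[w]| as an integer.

piece 0:c — minimal
piece 1:f — minimal
piece 2:a rests on {1:f}
piece 3:f rests on {2:a}
piece 4:b — minimal
minimal pieces: {0:c, 1:f, 4:b}
ways to finish when only these pieces remain (= sum over removing one remaining piece with nothing left below it):
  1 left: {0}→1  {3}→1  {4}→1
  2 left: {0,3}→2  {0,4}→2  {2,3}→1  {3,4}→2
  3 left: {0,2,3}→3  {0,3,4}→6  {1,2,3}→1  {2,3,4}→3
  placing 0:c first → 4 extensions
  placing 1:f first → 12 extensions
  placing 4:b first → 4 extensions
total linear extensions = 20

20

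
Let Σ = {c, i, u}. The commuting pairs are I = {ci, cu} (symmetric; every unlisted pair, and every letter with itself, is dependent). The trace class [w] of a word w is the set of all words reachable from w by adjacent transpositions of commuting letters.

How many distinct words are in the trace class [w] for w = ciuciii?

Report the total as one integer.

piece 0:c — minimal
piece 1:i — minimal
piece 2:u rests on {1:i}
piece 3:c rests on {0:c}
piece 4:i rests on {2:u}
piece 5:i rests on {4:i}
piece 6:i rests on {5:i}
minimal pieces: {0:c, 1:i}
ways to finish when only these pieces remain (= sum over removing one remaining piece with nothing left below it):
  1 left: {3}→1  {6}→1
  2 left: {0,3}→1  {3,6}→2  {5,6}→1
  3 left: {0,3,6}→3  {3,5,6}→3  {4,5,6}→1
  4 left: {0,3,5,6}→6  {2,4,5,6}→1  {3,4,5,6}→4
  5 left: {0,3,4,5,6}→10  {1,2,4,5,6}→1  {2,3,4,5,6}→5
  placing 0:c first → 6 extensions
  placing 1:i first → 15 extensions
total linear extensions = 21

21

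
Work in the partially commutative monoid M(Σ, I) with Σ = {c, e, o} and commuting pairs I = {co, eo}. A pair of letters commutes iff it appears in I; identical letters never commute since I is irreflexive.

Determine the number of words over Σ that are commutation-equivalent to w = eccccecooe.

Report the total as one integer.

0(e) covers ∅
1(c) covers 0:e
2(c) covers 1:c
3(c) covers 2:c
4(c) covers 3:c
5(e) covers 4:c
6(c) covers 5:e
7(o) covers ∅
8(o) covers 7:o
9(e) covers 6:c
floor of heap: 0:e, 7:o
completions by unplaced set U, small U first (add the entries for U minus each lowest piece of U):
  |U|=1: {8}:1  {9}:1
  |U|=2: {6,9}:1  {7,8}:1  {8,9}:2
  |U|=3: {5,6,9}:1  {6,8,9}:3  {7,8,9}:3
  |U|=4: {4,5,6,9}:1  {5,6,8,9}:4  {6,7,8,9}:6
  |U|=5: {3,4,5,6,9}:1  {4,5,6,8,9}:5  {5,6,7,8,9}:10
  |U|=6: {2,3,4,5,6,9}:1  {3,4,5,6,8,9}:6  {4,5,6,7,8,9}:15
  |U|=7: {1,2,3,4,5,6,9}:1  {2,3,4,5,6,8,9}:7  {3,4,5,6,7,8,9}:21
  |U|=8: {0,1,2,3,4,5,6,9}:1  {1,2,3,4,5,6,8,9}:8  {2,3,4,5,6,7,8,9}:28
  start at 0(e): 36
  start at 7(o): 9
sum over floor = 45

45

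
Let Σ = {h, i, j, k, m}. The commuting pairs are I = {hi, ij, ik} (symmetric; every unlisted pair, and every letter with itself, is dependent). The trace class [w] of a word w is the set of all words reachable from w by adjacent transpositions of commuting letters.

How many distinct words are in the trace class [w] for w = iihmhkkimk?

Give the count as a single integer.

drop 0:i onto floor
drop 1:i onto {0:i}
drop 2:h onto floor
drop 3:m onto {1:i, 2:h}
drop 4:h onto {3:m}
drop 5:k onto {4:h}
drop 6:k onto {5:k}
drop 7:i onto {3:m}
drop 8:m onto {6:k, 7:i}
drop 9:k onto {8:m}
ground layer = {0:i, 2:h}
drop-orders for the pieces not yet dropped (sum over which currently-grounded one goes next):
  1 to go: {9} 1
  2 to go: {8,9} 1
  3 to go: {6,8,9} 1  {7,8,9} 1
  4 to go: {5,6,8,9} 1  {6,7,8,9} 2
  5 to go: {4,5,6,8,9} 1  {5,6,7,8,9} 3
  6 to go: {4,5,6,7,8,9} 4
  7 to go: {3,4,5,6,7,8,9} 4
  8 to go: {1,3,4,5,6,7,8,9} 4  {2,3,4,5,6,7,8,9} 4
  if 0:i drops first: 8 orders
  if 2:h drops first: 4 orders
heap linearizations: 12

12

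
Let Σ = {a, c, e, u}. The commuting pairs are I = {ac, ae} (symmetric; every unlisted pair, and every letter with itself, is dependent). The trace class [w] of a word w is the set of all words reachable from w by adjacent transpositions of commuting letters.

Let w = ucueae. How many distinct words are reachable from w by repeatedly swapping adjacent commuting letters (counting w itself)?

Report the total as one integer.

3

drop 0:u onto floor
drop 1:c onto {0:u}
drop 2:u onto {1:c}
drop 3:e onto {2:u}
drop 4:a onto {2:u}
drop 5:e onto {3:e}
ground layer = {0:u}
drop-orders for the pieces not yet dropped (sum over which currently-grounded one goes next):
  1 to go: {4} 1  {5} 1
  2 to go: {3,5} 1  {4,5} 2
  3 to go: {3,4,5} 3
  4 to go: {2,3,4,5} 3
  if 0:u drops first: 3 orders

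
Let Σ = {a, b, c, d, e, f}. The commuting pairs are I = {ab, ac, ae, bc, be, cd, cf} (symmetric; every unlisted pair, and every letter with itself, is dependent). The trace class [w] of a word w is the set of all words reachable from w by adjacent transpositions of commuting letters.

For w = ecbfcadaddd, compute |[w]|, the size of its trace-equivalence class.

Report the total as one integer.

drop 0:e onto floor
drop 1:c onto {0:e}
drop 2:b onto floor
drop 3:f onto {0:e, 2:b}
drop 4:c onto {1:c}
drop 5:a onto {3:f}
drop 6:d onto {5:a}
drop 7:a onto {6:d}
drop 8:d onto {7:a}
drop 9:d onto {8:d}
drop 10:d onto {9:d}
ground layer = {0:e, 2:b}
drop-orders for the pieces not yet dropped (sum over which currently-grounded one goes next):
  1 to go: {4} 1  {10} 1
  2 to go: {1,4} 1  {4,10} 2  {9,10} 1
  3 to go: {1,4,10} 3  {4,9,10} 3  {8,9,10} 1
  4 to go: {1,4,9,10} 6  {4,8,9,10} 4  {7,8,9,10} 1
  5 to go: {1,4,8,9,10} 10  {4,7,8,9,10} 5  {6,7,8,9,10} 1
  6 to go: {1,4,7,8,9,10} 15  {4,6,7,8,9,10} 6  {5,6,7,8,9,10} 1
  7 to go: {1,4,6,7,8,9,10} 21  {3,5,6,7,8,9,10} 1  {4,5,6,7,8,9,10} 7
  8 to go: {1,4,5,6,7,8,9,10} 28  {2,3,5,6,7,8,9,10} 1  {3,4,5,6,7,8,9,10} 8
  9 to go: {1,3,4,5,6,7,8,9,10} 36  {2,3,4,5,6,7,8,9,10} 9
  if 0:e drops first: 45 orders
  if 2:b drops first: 36 orders
heap linearizations: 81

81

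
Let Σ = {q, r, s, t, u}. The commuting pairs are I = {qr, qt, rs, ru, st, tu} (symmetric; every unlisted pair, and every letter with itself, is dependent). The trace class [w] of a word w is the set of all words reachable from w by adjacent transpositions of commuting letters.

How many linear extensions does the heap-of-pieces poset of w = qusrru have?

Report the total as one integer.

0(q) covers ∅
1(u) covers 0:q
2(s) covers 1:u
3(r) covers ∅
4(r) covers 3:r
5(u) covers 2:s
floor of heap: 0:q, 3:r
completions by unplaced set U, small U first (add the entries for U minus each lowest piece of U):
  |U|=1: {4}:1  {5}:1
  |U|=2: {2,5}:1  {3,4}:1  {4,5}:2
  |U|=3: {1,2,5}:1  {2,4,5}:3  {3,4,5}:3
  |U|=4: {0,1,2,5}:1  {1,2,4,5}:4  {2,3,4,5}:6
  start at 0(q): 10
  start at 3(r): 5
sum over floor = 15

15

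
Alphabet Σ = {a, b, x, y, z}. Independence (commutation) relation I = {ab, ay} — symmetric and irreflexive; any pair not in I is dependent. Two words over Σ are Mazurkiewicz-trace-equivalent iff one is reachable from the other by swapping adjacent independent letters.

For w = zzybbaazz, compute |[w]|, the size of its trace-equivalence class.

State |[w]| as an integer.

10

piece 0:z — minimal
piece 1:z rests on {0:z}
piece 2:y rests on {1:z}
piece 3:b rests on {2:y}
piece 4:b rests on {3:b}
piece 5:a rests on {1:z}
piece 6:a rests on {5:a}
piece 7:z rests on {4:b, 6:a}
piece 8:z rests on {7:z}
minimal pieces: {0:z}
ways to finish when only these pieces remain (= sum over removing one remaining piece with nothing left below it):
  1 left: {8}→1
  2 left: {7,8}→1
  3 left: {4,7,8}→1  {6,7,8}→1
  4 left: {3,4,7,8}→1  {4,6,7,8}→2  {5,6,7,8}→1
  5 left: {2,3,4,7,8}→1  {3,4,6,7,8}→3  {4,5,6,7,8}→3
  6 left: {2,3,4,6,7,8}→4  {3,4,5,6,7,8}→6
  7 left: {2,3,4,5,6,7,8}→10
  placing 0:z first → 10 extensions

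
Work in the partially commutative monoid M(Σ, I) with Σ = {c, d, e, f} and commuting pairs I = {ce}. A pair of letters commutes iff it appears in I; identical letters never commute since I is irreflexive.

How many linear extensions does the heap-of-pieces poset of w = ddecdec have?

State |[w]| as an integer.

piece 0:d — minimal
piece 1:d rests on {0:d}
piece 2:e rests on {1:d}
piece 3:c rests on {1:d}
piece 4:d rests on {2:e, 3:c}
piece 5:e rests on {4:d}
piece 6:c rests on {4:d}
minimal pieces: {0:d}
ways to finish when only these pieces remain (= sum over removing one remaining piece with nothing left below it):
  1 left: {5}→1  {6}→1
  2 left: {5,6}→2
  3 left: {4,5,6}→2
  4 left: {2,4,5,6}→2  {3,4,5,6}→2
  5 left: {2,3,4,5,6}→4
  placing 0:d first → 4 extensions

4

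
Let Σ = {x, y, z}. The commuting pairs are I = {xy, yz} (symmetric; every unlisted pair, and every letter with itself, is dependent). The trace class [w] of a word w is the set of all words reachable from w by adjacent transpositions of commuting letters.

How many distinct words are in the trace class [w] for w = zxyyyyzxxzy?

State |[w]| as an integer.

462

#0=z has no predecessor
#1=x depends on [0:z]
#2=y has no predecessor
#3=y depends on [2:y]
#4=y depends on [3:y]
#5=y depends on [4:y]
#6=z depends on [1:x]
#7=x depends on [6:z]
#8=x depends on [7:x]
#9=z depends on [8:x]
#10=y depends on [5:y]
sources: [0:z, 2:y]
N(rest) = Σ N(rest − s) over sources s of rest; N(one piece) = 1:
  size 1 → [9]=1  [10]=1
  size 2 → [5,10]=1  [8,9]=1  [9,10]=2
  size 3 → [4,5,10]=1  [5,9,10]=3  [7,8,9]=1  [8,9,10]=3
  size 4 → [3,4,5,10]=1  [4,5,9,10]=4  [5,8,9,10]=6  [6,7,8,9]=1  [7,8,9,10]=4
  size 5 → [1,6,7,8,9]=1  [2,3,4,5,10]=1  [3,4,5,9,10]=5  [4,5,8,9,10]=10  [5,7,8,9,10]=10  [6,7,8,9,10]=5
  size 6 → [0,1,6,7,8,9]=1  [1,6,7,8,9,10]=6  [2,3,4,5,9,10]=6  [3,4,5,8,9,10]=15  [4,5,7,8,9,10]=20  [5,6,7,8,9,10]=15
  size 7 → [0,1,6,7,8,9,10]=7  [1,5,6,7,8,9,10]=21  [2,3,4,5,8,9,10]=21  [3,4,5,7,8,9,10]=35  [4,5,6,7,8,9,10]=35
  size 8 → [0,1,5,6,7,8,9,10]=28  [1,4,5,6,7,8,9,10]=56  [2,3,4,5,7,8,9,10]=56  [3,4,5,6,7,8,9,10]=70
  size 9 → [0,1,4,5,6,7,8,9,10]=84  [1,3,4,5,6,7,8,9,10]=126  [2,3,4,5,6,7,8,9,10]=126
  first=0(z) contributes 252
  first=2(y) contributes 210
|[w]| = 462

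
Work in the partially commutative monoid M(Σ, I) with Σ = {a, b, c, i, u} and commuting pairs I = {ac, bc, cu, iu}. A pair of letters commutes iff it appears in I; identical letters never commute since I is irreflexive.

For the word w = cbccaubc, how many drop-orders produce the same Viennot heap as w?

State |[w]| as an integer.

0(c) covers ∅
1(b) covers ∅
2(c) covers 0:c
3(c) covers 2:c
4(a) covers 1:b
5(u) covers 4:a
6(b) covers 5:u
7(c) covers 3:c
floor of heap: 0:c, 1:b
completions by unplaced set U, small U first (add the entries for U minus each lowest piece of U):
  |U|=1: {6}:1  {7}:1
  |U|=2: {3,7}:1  {5,6}:1  {6,7}:2
  |U|=3: {2,3,7}:1  {3,6,7}:3  {4,5,6}:1  {5,6,7}:3
  |U|=4: {0,2,3,7}:1  {1,4,5,6}:1  {2,3,6,7}:4  {3,5,6,7}:6  {4,5,6,7}:4
  |U|=5: {0,2,3,6,7}:5  {1,4,5,6,7}:5  {2,3,5,6,7}:10  {3,4,5,6,7}:10
  |U|=6: {0,2,3,5,6,7}:15  {1,3,4,5,6,7}:15  {2,3,4,5,6,7}:20
  start at 0(c): 35
  start at 1(b): 35
sum over floor = 70

70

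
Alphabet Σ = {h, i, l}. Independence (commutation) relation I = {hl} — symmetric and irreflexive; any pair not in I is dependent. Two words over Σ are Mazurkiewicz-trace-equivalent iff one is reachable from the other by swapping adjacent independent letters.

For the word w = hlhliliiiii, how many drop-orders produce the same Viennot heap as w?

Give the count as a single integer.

#0=h has no predecessor
#1=l has no predecessor
#2=h depends on [0:h]
#3=l depends on [1:l]
#4=i depends on [2:h, 3:l]
#5=l depends on [4:i]
#6=i depends on [5:l]
#7=i depends on [6:i]
#8=i depends on [7:i]
#9=i depends on [8:i]
#10=i depends on [9:i]
sources: [0:h, 1:l]
N(rest) = Σ N(rest − s) over sources s of rest; N(one piece) = 1:
  size 1 → [10]=1
  size 2 → [9,10]=1
  size 3 → [8,9,10]=1
  size 4 → [7,8,9,10]=1
  size 5 → [6,7,8,9,10]=1
  size 6 → [5,6,7,8,9,10]=1
  size 7 → [4,5,6,7,8,9,10]=1
  size 8 → [2,4,5,6,7,8,9,10]=1  [3,4,5,6,7,8,9,10]=1
  size 9 → [0,2,4,5,6,7,8,9,10]=1  [1,3,4,5,6,7,8,9,10]=1  [2,3,4,5,6,7,8,9,10]=2
  first=0(h) contributes 3
  first=1(l) contributes 3
|[w]| = 6

6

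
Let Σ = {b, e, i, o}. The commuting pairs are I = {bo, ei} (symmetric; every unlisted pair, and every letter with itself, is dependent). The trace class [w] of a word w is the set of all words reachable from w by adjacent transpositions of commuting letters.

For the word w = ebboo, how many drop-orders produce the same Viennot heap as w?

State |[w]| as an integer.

6

0(e) covers ∅
1(b) covers 0:e
2(b) covers 1:b
3(o) covers 0:e
4(o) covers 3:o
floor of heap: 0:e
completions by unplaced set U, small U first (add the entries for U minus each lowest piece of U):
  |U|=1: {2}:1  {4}:1
  |U|=2: {1,2}:1  {2,4}:2  {3,4}:1
  |U|=3: {1,2,4}:3  {2,3,4}:3
  start at 0(e): 6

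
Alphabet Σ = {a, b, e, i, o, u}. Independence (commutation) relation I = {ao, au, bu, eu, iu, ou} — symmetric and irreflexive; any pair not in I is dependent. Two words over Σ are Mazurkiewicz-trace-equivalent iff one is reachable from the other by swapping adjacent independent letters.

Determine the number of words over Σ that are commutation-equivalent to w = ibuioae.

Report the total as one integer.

14

#0=i has no predecessor
#1=b depends on [0:i]
#2=u has no predecessor
#3=i depends on [1:b]
#4=o depends on [3:i]
#5=a depends on [3:i]
#6=e depends on [4:o, 5:a]
sources: [0:i, 2:u]
N(rest) = Σ N(rest − s) over sources s of rest; N(one piece) = 1:
  size 1 → [2]=1  [6]=1
  size 2 → [2,6]=2  [4,6]=1  [5,6]=1
  size 3 → [2,4,6]=3  [2,5,6]=3  [4,5,6]=2
  size 4 → [2,4,5,6]=8  [3,4,5,6]=2
  size 5 → [1,3,4,5,6]=2  [2,3,4,5,6]=10
  first=0(i) contributes 12
  first=2(u) contributes 2
|[w]| = 14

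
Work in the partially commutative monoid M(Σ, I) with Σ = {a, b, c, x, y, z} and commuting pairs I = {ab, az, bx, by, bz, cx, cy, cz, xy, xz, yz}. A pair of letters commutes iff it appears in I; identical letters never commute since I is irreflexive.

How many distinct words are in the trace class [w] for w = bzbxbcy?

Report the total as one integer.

drop 0:b onto floor
drop 1:z onto floor
drop 2:b onto {0:b}
drop 3:x onto floor
drop 4:b onto {2:b}
drop 5:c onto {4:b}
drop 6:y onto floor
ground layer = {0:b, 1:z, 3:x, 6:y}
drop-orders for the pieces not yet dropped (sum over which currently-grounded one goes next):
  1 to go: {1} 1  {3} 1  {5} 1  {6} 1
  2 to go: {1,3} 2  {1,5} 2  {1,6} 2  {3,5} 2  {3,6} 2  {4,5} 1  {5,6} 2
  3 to go: {1,3,5} 6  {1,3,6} 6  {1,4,5} 3  {1,5,6} 6  {2,4,5} 1  {3,4,5} 3  {3,5,6} 6  {4,5,6} 3
  4 to go: {0,2,4,5} 1  {1,2,4,5} 4  {1,3,4,5} 12  {1,3,5,6} 24  {1,4,5,6} 12  {2,3,4,5} 4  {2,4,5,6} 4  {3,4,5,6} 12
  5 to go: {0,1,2,4,5} 5  {0,2,3,4,5} 5  {0,2,4,5,6} 5  {1,2,3,4,5} 20  {1,2,4,5,6} 20  {1,3,4,5,6} 60  {2,3,4,5,6} 20
  if 0:b drops first: 120 orders
  if 1:z drops first: 30 orders
  if 3:x drops first: 30 orders
  if 6:y drops first: 30 orders
heap linearizations: 210

210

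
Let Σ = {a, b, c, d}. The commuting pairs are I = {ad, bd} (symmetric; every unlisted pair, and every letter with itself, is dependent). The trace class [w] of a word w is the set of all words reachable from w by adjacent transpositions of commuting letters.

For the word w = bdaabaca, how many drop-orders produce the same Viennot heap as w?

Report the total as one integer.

6

drop 0:b onto floor
drop 1:d onto floor
drop 2:a onto {0:b}
drop 3:a onto {2:a}
drop 4:b onto {3:a}
drop 5:a onto {4:b}
drop 6:c onto {1:d, 5:a}
drop 7:a onto {6:c}
ground layer = {0:b, 1:d}
drop-orders for the pieces not yet dropped (sum over which currently-grounded one goes next):
  1 to go: {7} 1
  2 to go: {6,7} 1
  3 to go: {1,6,7} 1  {5,6,7} 1
  4 to go: {1,5,6,7} 2  {4,5,6,7} 1
  5 to go: {1,4,5,6,7} 3  {3,4,5,6,7} 1
  6 to go: {1,3,4,5,6,7} 4  {2,3,4,5,6,7} 1
  if 0:b drops first: 5 orders
  if 1:d drops first: 1 orders
heap linearizations: 6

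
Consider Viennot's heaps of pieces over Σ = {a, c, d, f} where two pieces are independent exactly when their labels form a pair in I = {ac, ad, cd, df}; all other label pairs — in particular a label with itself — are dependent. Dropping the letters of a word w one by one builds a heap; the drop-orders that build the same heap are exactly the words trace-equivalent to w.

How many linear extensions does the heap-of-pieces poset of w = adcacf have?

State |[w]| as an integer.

36

piece 0:a — minimal
piece 1:d — minimal
piece 2:c — minimal
piece 3:a rests on {0:a}
piece 4:c rests on {2:c}
piece 5:f rests on {3:a, 4:c}
minimal pieces: {0:a, 1:d, 2:c}
ways to finish when only these pieces remain (= sum over removing one remaining piece with nothing left below it):
  1 left: {1}→1  {5}→1
  2 left: {1,5}→2  {3,5}→1  {4,5}→1
  3 left: {0,3,5}→1  {1,3,5}→3  {1,4,5}→3  {2,4,5}→1  {3,4,5}→2
  4 left: {0,1,3,5}→4  {0,3,4,5}→3  {1,2,4,5}→4  {1,3,4,5}→8  {2,3,4,5}→3
  placing 0:a first → 15 extensions
  placing 1:d first → 6 extensions
  placing 2:c first → 15 extensions
total linear extensions = 36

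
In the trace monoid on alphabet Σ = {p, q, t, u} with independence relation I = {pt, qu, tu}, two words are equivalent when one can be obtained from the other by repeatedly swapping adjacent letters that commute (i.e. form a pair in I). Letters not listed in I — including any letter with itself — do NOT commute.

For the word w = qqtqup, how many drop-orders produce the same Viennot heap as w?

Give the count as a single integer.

5

#0=q has no predecessor
#1=q depends on [0:q]
#2=t depends on [1:q]
#3=q depends on [2:t]
#4=u has no predecessor
#5=p depends on [3:q, 4:u]
sources: [0:q, 4:u]
N(rest) = Σ N(rest − s) over sources s of rest; N(one piece) = 1:
  size 1 → [5]=1
  size 2 → [3,5]=1  [4,5]=1
  size 3 → [2,3,5]=1  [3,4,5]=2
  size 4 → [1,2,3,5]=1  [2,3,4,5]=3
  first=0(q) contributes 4
  first=4(u) contributes 1
|[w]| = 5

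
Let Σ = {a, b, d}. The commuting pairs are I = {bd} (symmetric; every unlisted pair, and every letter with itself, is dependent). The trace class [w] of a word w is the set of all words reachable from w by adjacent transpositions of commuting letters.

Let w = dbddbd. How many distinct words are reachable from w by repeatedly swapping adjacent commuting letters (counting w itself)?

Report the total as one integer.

0(d) covers ∅
1(b) covers ∅
2(d) covers 0:d
3(d) covers 2:d
4(b) covers 1:b
5(d) covers 3:d
floor of heap: 0:d, 1:b
completions by unplaced set U, small U first (add the entries for U minus each lowest piece of U):
  |U|=1: {4}:1  {5}:1
  |U|=2: {1,4}:1  {3,5}:1  {4,5}:2
  |U|=3: {1,4,5}:3  {2,3,5}:1  {3,4,5}:3
  |U|=4: {0,2,3,5}:1  {1,3,4,5}:6  {2,3,4,5}:4
  start at 0(d): 10
  start at 1(b): 5
sum over floor = 15

15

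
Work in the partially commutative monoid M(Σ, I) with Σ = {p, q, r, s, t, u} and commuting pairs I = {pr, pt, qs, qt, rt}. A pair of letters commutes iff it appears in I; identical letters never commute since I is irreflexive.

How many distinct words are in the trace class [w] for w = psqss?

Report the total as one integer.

4

0(p) covers ∅
1(s) covers 0:p
2(q) covers 0:p
3(s) covers 1:s
4(s) covers 3:s
floor of heap: 0:p
completions by unplaced set U, small U first (add the entries for U minus each lowest piece of U):
  |U|=1: {2}:1  {4}:1
  |U|=2: {2,4}:2  {3,4}:1
  |U|=3: {1,3,4}:1  {2,3,4}:3
  start at 0(p): 4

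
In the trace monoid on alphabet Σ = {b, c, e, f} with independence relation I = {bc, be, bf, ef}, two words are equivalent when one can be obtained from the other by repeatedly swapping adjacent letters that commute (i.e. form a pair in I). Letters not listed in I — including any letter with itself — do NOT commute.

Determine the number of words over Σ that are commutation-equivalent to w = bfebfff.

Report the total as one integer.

105

0(b) covers ∅
1(f) covers ∅
2(e) covers ∅
3(b) covers 0:b
4(f) covers 1:f
5(f) covers 4:f
6(f) covers 5:f
floor of heap: 0:b, 1:f, 2:e
completions by unplaced set U, small U first (add the entries for U minus each lowest piece of U):
  |U|=1: {2}:1  {3}:1  {6}:1
  |U|=2: {0,3}:1  {2,3}:2  {2,6}:2  {3,6}:2  {5,6}:1
  |U|=3: {0,2,3}:3  {0,3,6}:3  {2,3,6}:6  {2,5,6}:3  {3,5,6}:3  {4,5,6}:1
  |U|=4: {0,2,3,6}:12  {0,3,5,6}:6  {1,4,5,6}:1  {2,3,5,6}:12  {2,4,5,6}:4  {3,4,5,6}:4
  |U|=5: {0,2,3,5,6}:30  {0,3,4,5,6}:10  {1,2,4,5,6}:5  {1,3,4,5,6}:5  {2,3,4,5,6}:20
  start at 0(b): 30
  start at 1(f): 60
  start at 2(e): 15
sum over floor = 105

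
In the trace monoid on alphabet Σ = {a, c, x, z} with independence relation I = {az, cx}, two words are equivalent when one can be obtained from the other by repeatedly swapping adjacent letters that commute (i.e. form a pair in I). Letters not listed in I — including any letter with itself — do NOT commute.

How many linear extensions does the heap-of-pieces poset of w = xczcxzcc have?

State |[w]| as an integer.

4

#0=x has no predecessor
#1=c has no predecessor
#2=z depends on [0:x, 1:c]
#3=c depends on [2:z]
#4=x depends on [2:z]
#5=z depends on [3:c, 4:x]
#6=c depends on [5:z]
#7=c depends on [6:c]
sources: [0:x, 1:c]
N(rest) = Σ N(rest − s) over sources s of rest; N(one piece) = 1:
  size 1 → [7]=1
  size 2 → [6,7]=1
  size 3 → [5,6,7]=1
  size 4 → [3,5,6,7]=1  [4,5,6,7]=1
  size 5 → [3,4,5,6,7]=2
  size 6 → [2,3,4,5,6,7]=2
  first=0(x) contributes 2
  first=1(c) contributes 2
|[w]| = 4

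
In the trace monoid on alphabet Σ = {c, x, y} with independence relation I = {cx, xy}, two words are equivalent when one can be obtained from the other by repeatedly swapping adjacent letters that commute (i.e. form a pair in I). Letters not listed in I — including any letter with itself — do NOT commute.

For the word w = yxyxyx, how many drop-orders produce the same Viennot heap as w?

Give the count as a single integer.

20

0(y) covers ∅
1(x) covers ∅
2(y) covers 0:y
3(x) covers 1:x
4(y) covers 2:y
5(x) covers 3:x
floor of heap: 0:y, 1:x
completions by unplaced set U, small U first (add the entries for U minus each lowest piece of U):
  |U|=1: {4}:1  {5}:1
  |U|=2: {2,4}:1  {3,5}:1  {4,5}:2
  |U|=3: {0,2,4}:1  {1,3,5}:1  {2,4,5}:3  {3,4,5}:3
  |U|=4: {0,2,4,5}:4  {1,3,4,5}:4  {2,3,4,5}:6
  start at 0(y): 10
  start at 1(x): 10
sum over floor = 20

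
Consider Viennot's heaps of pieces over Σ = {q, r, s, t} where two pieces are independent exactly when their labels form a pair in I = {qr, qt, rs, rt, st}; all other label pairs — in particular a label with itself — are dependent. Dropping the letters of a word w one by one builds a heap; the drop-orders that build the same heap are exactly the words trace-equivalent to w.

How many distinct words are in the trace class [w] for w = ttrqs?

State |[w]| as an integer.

0(t) covers ∅
1(t) covers 0:t
2(r) covers ∅
3(q) covers ∅
4(s) covers 3:q
floor of heap: 0:t, 2:r, 3:q
completions by unplaced set U, small U first (add the entries for U minus each lowest piece of U):
  |U|=1: {1}:1  {2}:1  {4}:1
  |U|=2: {0,1}:1  {1,2}:2  {1,4}:2  {2,4}:2  {3,4}:1
  |U|=3: {0,1,2}:3  {0,1,4}:3  {1,2,4}:6  {1,3,4}:3  {2,3,4}:3
  start at 0(t): 12
  start at 2(r): 6
  start at 3(q): 12
sum over floor = 30

30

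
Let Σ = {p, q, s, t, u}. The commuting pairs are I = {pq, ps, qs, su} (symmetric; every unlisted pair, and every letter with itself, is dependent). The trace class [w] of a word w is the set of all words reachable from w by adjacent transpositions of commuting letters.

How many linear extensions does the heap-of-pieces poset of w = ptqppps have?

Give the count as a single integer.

20

drop 0:p onto floor
drop 1:t onto {0:p}
drop 2:q onto {1:t}
drop 3:p onto {1:t}
drop 4:p onto {3:p}
drop 5:p onto {4:p}
drop 6:s onto {1:t}
ground layer = {0:p}
drop-orders for the pieces not yet dropped (sum over which currently-grounded one goes next):
  1 to go: {2} 1  {5} 1  {6} 1
  2 to go: {2,5} 2  {2,6} 2  {4,5} 1  {5,6} 2
  3 to go: {2,4,5} 3  {2,5,6} 6  {3,4,5} 1  {4,5,6} 3
  4 to go: {2,3,4,5} 4  {2,4,5,6} 12  {3,4,5,6} 4
  5 to go: {2,3,4,5,6} 20
  if 0:p drops first: 20 orders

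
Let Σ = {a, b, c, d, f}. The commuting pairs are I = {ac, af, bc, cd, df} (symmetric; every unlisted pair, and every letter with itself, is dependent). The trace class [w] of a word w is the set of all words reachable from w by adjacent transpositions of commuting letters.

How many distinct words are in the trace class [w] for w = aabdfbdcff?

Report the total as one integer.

17

#0=a has no predecessor
#1=a depends on [0:a]
#2=b depends on [1:a]
#3=d depends on [2:b]
#4=f depends on [2:b]
#5=b depends on [3:d, 4:f]
#6=d depends on [5:b]
#7=c depends on [4:f]
#8=f depends on [5:b, 7:c]
#9=f depends on [8:f]
sources: [0:a]
N(rest) = Σ N(rest − s) over sources s of rest; N(one piece) = 1:
  size 1 → [6]=1  [9]=1
  size 2 → [6,9]=2  [8,9]=1
  size 3 → [6,8,9]=3  [7,8,9]=1
  size 4 → [5,6,8,9]=3  [6,7,8,9]=4
  size 5 → [3,5,6,8,9]=3  [5,6,7,8,9]=7
  size 6 → [3,5,6,7,8,9]=10  [4,5,6,7,8,9]=7
  size 7 → [3,4,5,6,7,8,9]=17
  size 8 → [2,3,4,5,6,7,8,9]=17
  first=0(a) contributes 17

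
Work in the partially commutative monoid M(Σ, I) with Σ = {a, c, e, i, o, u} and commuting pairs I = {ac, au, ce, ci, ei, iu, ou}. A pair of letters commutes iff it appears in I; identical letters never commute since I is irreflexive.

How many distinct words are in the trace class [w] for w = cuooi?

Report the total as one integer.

piece 0:c — minimal
piece 1:u rests on {0:c}
piece 2:o rests on {0:c}
piece 3:o rests on {2:o}
piece 4:i rests on {3:o}
minimal pieces: {0:c}
ways to finish when only these pieces remain (= sum over removing one remaining piece with nothing left below it):
  1 left: {1}→1  {4}→1
  2 left: {1,4}→2  {3,4}→1
  3 left: {1,3,4}→3  {2,3,4}→1
  placing 0:c first → 4 extensions

4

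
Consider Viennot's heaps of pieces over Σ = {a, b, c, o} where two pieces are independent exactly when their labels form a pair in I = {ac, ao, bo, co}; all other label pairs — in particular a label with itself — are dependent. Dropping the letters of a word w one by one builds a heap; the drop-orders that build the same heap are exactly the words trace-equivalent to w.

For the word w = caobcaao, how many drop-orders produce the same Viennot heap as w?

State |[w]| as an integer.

168

piece 0:c — minimal
piece 1:a — minimal
piece 2:o — minimal
piece 3:b rests on {0:c, 1:a}
piece 4:c rests on {3:b}
piece 5:a rests on {3:b}
piece 6:a rests on {5:a}
piece 7:o rests on {2:o}
minimal pieces: {0:c, 1:a, 2:o}
ways to finish when only these pieces remain (= sum over removing one remaining piece with nothing left below it):
  1 left: {4}→1  {6}→1  {7}→1
  2 left: {2,7}→1  {4,6}→2  {4,7}→2  {5,6}→1  {6,7}→2
  3 left: {2,4,7}→3  {2,6,7}→3  {4,5,6}→3  {4,6,7}→6  {5,6,7}→3
  4 left: {2,4,6,7}→12  {2,5,6,7}→6  {3,4,5,6}→3  {4,5,6,7}→12
  5 left: {0,3,4,5,6}→3  {1,3,4,5,6}→3  {2,4,5,6,7}→30  {3,4,5,6,7}→15
  6 left: {0,1,3,4,5,6}→6  {0,3,4,5,6,7}→18  {1,3,4,5,6,7}→18  {2,3,4,5,6,7}→45
  placing 0:c first → 63 extensions
  placing 1:a first → 63 extensions
  placing 2:o first → 42 extensions
total linear extensions = 168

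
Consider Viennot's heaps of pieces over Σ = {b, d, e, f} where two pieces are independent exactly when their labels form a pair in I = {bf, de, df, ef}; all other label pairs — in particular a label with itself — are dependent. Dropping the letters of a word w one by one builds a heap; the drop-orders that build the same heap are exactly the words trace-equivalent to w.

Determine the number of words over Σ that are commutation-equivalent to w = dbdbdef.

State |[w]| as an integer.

14

piece 0:d — minimal
piece 1:b rests on {0:d}
piece 2:d rests on {1:b}
piece 3:b rests on {2:d}
piece 4:d rests on {3:b}
piece 5:e rests on {3:b}
piece 6:f — minimal
minimal pieces: {0:d, 6:f}
ways to finish when only these pieces remain (= sum over removing one remaining piece with nothing left below it):
  1 left: {4}→1  {5}→1  {6}→1
  2 left: {4,5}→2  {4,6}→2  {5,6}→2
  3 left: {3,4,5}→2  {4,5,6}→6
  4 left: {2,3,4,5}→2  {3,4,5,6}→8
  5 left: {1,2,3,4,5}→2  {2,3,4,5,6}→10
  placing 0:d first → 12 extensions
  placing 6:f first → 2 extensions
total linear extensions = 14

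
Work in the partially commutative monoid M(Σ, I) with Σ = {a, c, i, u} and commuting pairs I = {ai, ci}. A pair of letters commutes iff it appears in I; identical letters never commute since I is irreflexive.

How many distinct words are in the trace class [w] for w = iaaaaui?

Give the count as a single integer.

5

0(i) covers ∅
1(a) covers ∅
2(a) covers 1:a
3(a) covers 2:a
4(a) covers 3:a
5(u) covers 0:i, 4:a
6(i) covers 5:u
floor of heap: 0:i, 1:a
completions by unplaced set U, small U first (add the entries for U minus each lowest piece of U):
  |U|=1: {6}:1
  |U|=2: {5,6}:1
  |U|=3: {0,5,6}:1  {4,5,6}:1
  |U|=4: {0,4,5,6}:2  {3,4,5,6}:1
  |U|=5: {0,3,4,5,6}:3  {2,3,4,5,6}:1
  start at 0(i): 1
  start at 1(a): 4
sum over floor = 5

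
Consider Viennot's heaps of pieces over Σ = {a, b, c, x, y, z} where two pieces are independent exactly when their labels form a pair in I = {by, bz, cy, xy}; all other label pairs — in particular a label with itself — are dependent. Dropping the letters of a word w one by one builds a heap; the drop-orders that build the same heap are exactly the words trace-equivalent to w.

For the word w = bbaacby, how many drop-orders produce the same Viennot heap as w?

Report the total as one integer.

0(b) covers ∅
1(b) covers 0:b
2(a) covers 1:b
3(a) covers 2:a
4(c) covers 3:a
5(b) covers 4:c
6(y) covers 3:a
floor of heap: 0:b
completions by unplaced set U, small U first (add the entries for U minus each lowest piece of U):
  |U|=1: {5}:1  {6}:1
  |U|=2: {4,5}:1  {5,6}:2
  |U|=3: {4,5,6}:3
  |U|=4: {3,4,5,6}:3
  |U|=5: {2,3,4,5,6}:3
  start at 0(b): 3

3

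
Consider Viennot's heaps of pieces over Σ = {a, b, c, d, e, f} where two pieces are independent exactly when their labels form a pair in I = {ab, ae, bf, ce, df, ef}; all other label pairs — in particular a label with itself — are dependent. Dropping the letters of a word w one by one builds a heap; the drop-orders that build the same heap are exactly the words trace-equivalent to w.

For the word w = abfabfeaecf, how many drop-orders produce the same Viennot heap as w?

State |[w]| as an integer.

piece 0:a — minimal
piece 1:b — minimal
piece 2:f rests on {0:a}
piece 3:a rests on {2:f}
piece 4:b rests on {1:b}
piece 5:f rests on {3:a}
piece 6:e rests on {4:b}
piece 7:a rests on {5:f}
piece 8:e rests on {6:e}
piece 9:c rests on {4:b, 7:a}
piece 10:f rests on {9:c}
minimal pieces: {0:a, 1:b}
ways to finish when only these pieces remain (= sum over removing one remaining piece with nothing left below it):
  1 left: {8}→1  {10}→1
  2 left: {6,8}→1  {8,10}→2  {9,10}→1
  3 left: {6,8,10}→3  {7,9,10}→1  {8,9,10}→3
  4 left: {5,7,9,10}→1  {6,8,9,10}→6  {7,8,9,10}→4
  5 left: {3,5,7,9,10}→1  {4,6,8,9,10}→6  {5,7,8,9,10}→5  {6,7,8,9,10}→10
  6 left: {1,4,6,8,9,10}→6  {2,3,5,7,9,10}→1  {3,5,7,8,9,10}→6  {4,6,7,8,9,10}→16  {5,6,7,8,9,10}→15
  7 left: {0,2,3,5,7,9,10}→1  {1,4,6,7,8,9,10}→22  {2,3,5,7,8,9,10}→7  {3,5,6,7,8,9,10}→21  {4,5,6,7,8,9,10}→31
  8 left: {0,2,3,5,7,8,9,10}→8  {1,4,5,6,7,8,9,10}→53  {2,3,5,6,7,8,9,10}→28  {3,4,5,6,7,8,9,10}→52
  9 left: {0,2,3,5,6,7,8,9,10}→36  {1,3,4,5,6,7,8,9,10}→105  {2,3,4,5,6,7,8,9,10}→80
  placing 0:a first → 185 extensions
  placing 1:b first → 116 extensions
total linear extensions = 301

301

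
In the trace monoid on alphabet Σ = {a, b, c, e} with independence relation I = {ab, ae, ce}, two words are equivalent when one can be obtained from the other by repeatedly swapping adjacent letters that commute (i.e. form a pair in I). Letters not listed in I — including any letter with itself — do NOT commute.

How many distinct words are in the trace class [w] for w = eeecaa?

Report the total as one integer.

drop 0:e onto floor
drop 1:e onto {0:e}
drop 2:e onto {1:e}
drop 3:c onto floor
drop 4:a onto {3:c}
drop 5:a onto {4:a}
ground layer = {0:e, 3:c}
drop-orders for the pieces not yet dropped (sum over which currently-grounded one goes next):
  1 to go: {2} 1  {5} 1
  2 to go: {1,2} 1  {2,5} 2  {4,5} 1
  3 to go: {0,1,2} 1  {1,2,5} 3  {2,4,5} 3  {3,4,5} 1
  4 to go: {0,1,2,5} 4  {1,2,4,5} 6  {2,3,4,5} 4
  if 0:e drops first: 10 orders
  if 3:c drops first: 10 orders
heap linearizations: 20

20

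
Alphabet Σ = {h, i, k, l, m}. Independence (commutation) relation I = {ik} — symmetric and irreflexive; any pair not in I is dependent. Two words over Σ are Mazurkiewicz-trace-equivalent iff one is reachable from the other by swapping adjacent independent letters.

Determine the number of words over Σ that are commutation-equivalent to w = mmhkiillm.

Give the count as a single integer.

3

drop 0:m onto floor
drop 1:m onto {0:m}
drop 2:h onto {1:m}
drop 3:k onto {2:h}
drop 4:i onto {2:h}
drop 5:i onto {4:i}
drop 6:l onto {3:k, 5:i}
drop 7:l onto {6:l}
drop 8:m onto {7:l}
ground layer = {0:m}
drop-orders for the pieces not yet dropped (sum over which currently-grounded one goes next):
  1 to go: {8} 1
  2 to go: {7,8} 1
  3 to go: {6,7,8} 1
  4 to go: {3,6,7,8} 1  {5,6,7,8} 1
  5 to go: {3,5,6,7,8} 2  {4,5,6,7,8} 1
  6 to go: {3,4,5,6,7,8} 3
  7 to go: {2,3,4,5,6,7,8} 3
  if 0:m drops first: 3 orders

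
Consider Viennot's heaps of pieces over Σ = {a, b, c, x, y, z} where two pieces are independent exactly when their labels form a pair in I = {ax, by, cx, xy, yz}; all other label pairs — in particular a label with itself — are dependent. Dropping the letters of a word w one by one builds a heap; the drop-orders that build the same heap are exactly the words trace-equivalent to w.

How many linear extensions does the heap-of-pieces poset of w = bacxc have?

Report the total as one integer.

#0=b has no predecessor
#1=a depends on [0:b]
#2=c depends on [1:a]
#3=x depends on [0:b]
#4=c depends on [2:c]
sources: [0:b]
N(rest) = Σ N(rest − s) over sources s of rest; N(one piece) = 1:
  size 1 → [3]=1  [4]=1
  size 2 → [2,4]=1  [3,4]=2
  size 3 → [1,2,4]=1  [2,3,4]=3
  first=0(b) contributes 4

4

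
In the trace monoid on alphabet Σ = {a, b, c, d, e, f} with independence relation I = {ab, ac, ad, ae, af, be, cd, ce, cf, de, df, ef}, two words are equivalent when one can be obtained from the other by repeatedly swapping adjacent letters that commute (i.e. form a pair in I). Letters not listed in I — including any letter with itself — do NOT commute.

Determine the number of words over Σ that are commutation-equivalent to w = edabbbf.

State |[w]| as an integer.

piece 0:e — minimal
piece 1:d — minimal
piece 2:a — minimal
piece 3:b rests on {1:d}
piece 4:b rests on {3:b}
piece 5:b rests on {4:b}
piece 6:f rests on {5:b}
minimal pieces: {0:e, 1:d, 2:a}
ways to finish when only these pieces remain (= sum over removing one remaining piece with nothing left below it):
  1 left: {0}→1  {2}→1  {6}→1
  2 left: {0,2}→2  {0,6}→2  {2,6}→2  {5,6}→1
  3 left: {0,2,6}→6  {0,5,6}→3  {2,5,6}→3  {4,5,6}→1
  4 left: {0,2,5,6}→12  {0,4,5,6}→4  {2,4,5,6}→4  {3,4,5,6}→1
  5 left: {0,2,4,5,6}→20  {0,3,4,5,6}→5  {1,3,4,5,6}→1  {2,3,4,5,6}→5
  placing 0:e first → 6 extensions
  placing 1:d first → 30 extensions
  placing 2:a first → 6 extensions
total linear extensions = 42

42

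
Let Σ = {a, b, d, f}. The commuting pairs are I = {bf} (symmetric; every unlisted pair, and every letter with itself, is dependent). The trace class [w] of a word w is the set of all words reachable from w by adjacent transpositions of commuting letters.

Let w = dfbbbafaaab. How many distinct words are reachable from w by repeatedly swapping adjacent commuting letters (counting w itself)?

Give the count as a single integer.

4

piece 0:d — minimal
piece 1:f rests on {0:d}
piece 2:b rests on {0:d}
piece 3:b rests on {2:b}
piece 4:b rests on {3:b}
piece 5:a rests on {1:f, 4:b}
piece 6:f rests on {5:a}
piece 7:a rests on {6:f}
piece 8:a rests on {7:a}
piece 9:a rests on {8:a}
piece 10:b rests on {9:a}
minimal pieces: {0:d}
ways to finish when only these pieces remain (= sum over removing one remaining piece with nothing left below it):
  1 left: {10}→1
  2 left: {9,10}→1
  3 left: {8,9,10}→1
  4 left: {7,8,9,10}→1
  5 left: {6,7,8,9,10}→1
  6 left: {5,6,7,8,9,10}→1
  7 left: {1,5,6,7,8,9,10}→1  {4,5,6,7,8,9,10}→1
  8 left: {1,4,5,6,7,8,9,10}→2  {3,4,5,6,7,8,9,10}→1
  9 left: {1,3,4,5,6,7,8,9,10}→3  {2,3,4,5,6,7,8,9,10}→1
  placing 0:d first → 4 extensions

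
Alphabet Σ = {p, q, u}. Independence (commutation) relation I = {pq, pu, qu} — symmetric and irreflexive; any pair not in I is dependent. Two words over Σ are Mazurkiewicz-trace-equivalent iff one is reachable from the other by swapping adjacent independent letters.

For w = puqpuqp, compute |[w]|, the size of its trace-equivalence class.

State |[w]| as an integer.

0(p) covers ∅
1(u) covers ∅
2(q) covers ∅
3(p) covers 0:p
4(u) covers 1:u
5(q) covers 2:q
6(p) covers 3:p
floor of heap: 0:p, 1:u, 2:q
completions by unplaced set U, small U first (add the entries for U minus each lowest piece of U):
  |U|=1: {4}:1  {5}:1  {6}:1
  |U|=2: {1,4}:1  {2,5}:1  {3,6}:1  {4,5}:2  {4,6}:2  {5,6}:2
  |U|=3: {0,3,6}:1  {1,4,5}:3  {1,4,6}:3  {2,4,5}:3  {2,5,6}:3  {3,4,6}:3  {3,5,6}:3  {4,5,6}:6
  |U|=4: {0,3,4,6}:4  {0,3,5,6}:4  {1,2,4,5}:6  {1,3,4,6}:6  {1,4,5,6}:12  {2,3,5,6}:6  {2,4,5,6}:12  {3,4,5,6}:12
  |U|=5: {0,1,3,4,6}:10  {0,2,3,5,6}:10  {0,3,4,5,6}:20  {1,2,4,5,6}:30  {1,3,4,5,6}:30  {2,3,4,5,6}:30
  start at 0(p): 90
  start at 1(u): 60
  start at 2(q): 60
sum over floor = 210

210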